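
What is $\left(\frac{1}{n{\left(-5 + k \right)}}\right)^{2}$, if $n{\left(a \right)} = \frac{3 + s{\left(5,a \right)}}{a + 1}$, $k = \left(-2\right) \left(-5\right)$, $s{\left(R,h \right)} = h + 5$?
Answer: $\frac{36}{169} \approx 0.21302$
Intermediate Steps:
$s{\left(R,h \right)} = 5 + h$
$k = 10$
$n{\left(a \right)} = \frac{8 + a}{1 + a}$ ($n{\left(a \right)} = \frac{3 + \left(5 + a\right)}{a + 1} = \frac{8 + a}{1 + a}$)
$\left(\frac{1}{n{\left(-5 + k \right)}}\right)^{2} = \left(\frac{1}{\frac{1}{1 + \left(-5 + 10\right)} \left(8 + \left(-5 + 10\right)\right)}\right)^{2} = \left(\frac{1}{\frac{1}{1 + 5} \left(8 + 5\right)}\right)^{2} = \left(\frac{1}{\frac{1}{6} \cdot 13}\right)^{2} = \left(\frac{1}{\frac{13}{6}}\right)^{2} = \left(\frac{6}{13}\right)^{2} = \frac{36}{169}$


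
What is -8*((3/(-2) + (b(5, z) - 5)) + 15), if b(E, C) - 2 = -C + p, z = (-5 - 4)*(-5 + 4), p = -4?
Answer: 20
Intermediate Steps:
z = 9 (z = -9*(-1) = 9)
b(E, C) = -2 - C (b(E, C) = 2 + (-C - 4) = 2 + (-4 - C) = -2 - C)
-8*((3/(-2) + (b(5, z) - 5)) + 15) = -8*((3/(-2) + ((-2 - 1*9) - 5)) + 15) = -8*((3*(-1/2) + ((-2 - 9) - 5)) + 15) = -8*((-3/2 + (-11 - 5)) + 15) = -8*((-3/2 - 16) + 15) = -8*(-35/2 + 15) = -8*(-5/2) = 20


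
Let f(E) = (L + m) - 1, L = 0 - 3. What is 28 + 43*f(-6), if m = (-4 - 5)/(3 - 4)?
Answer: 243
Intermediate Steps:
L = -3
m = 9 (m = -9/(-1) = -9*(-1) = 9)
f(E) = 5 (f(E) = (-3 + 9) - 1 = 6 - 1 = 5)
28 + 43*f(-6) = 28 + 43*5 = 28 + 215 = 243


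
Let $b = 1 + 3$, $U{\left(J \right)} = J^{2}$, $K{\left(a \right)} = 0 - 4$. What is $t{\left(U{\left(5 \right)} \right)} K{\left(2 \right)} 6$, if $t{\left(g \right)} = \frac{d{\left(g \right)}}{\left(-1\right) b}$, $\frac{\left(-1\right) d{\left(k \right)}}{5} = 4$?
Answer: $-120$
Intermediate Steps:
$d{\left(k \right)} = -20$ ($d{\left(k \right)} = \left(-5\right) 4 = -20$)
$K{\left(a \right)} = -4$
$b = 4$
$t{\left(g \right)} = 5$ ($t{\left(g \right)} = - \frac{20}{\left(-1\right) 4} = - \frac{20}{-4} = \left(-20\right) \left(- \frac{1}{4}\right) = 5$)
$t{\left(U{\left(5 \right)} \right)} K{\left(2 \right)} 6 = 5 \left(-4\right) 6 = \left(-20\right) 6 = -120$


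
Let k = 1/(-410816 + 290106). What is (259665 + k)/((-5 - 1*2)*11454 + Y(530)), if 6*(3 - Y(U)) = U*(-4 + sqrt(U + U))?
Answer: -1501165957802057/460863116725650 + 1661240593897*sqrt(265)/230431558362825 ≈ -3.1399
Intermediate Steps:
Y(U) = 3 - U*(-4 + sqrt(2)*sqrt(U))/6 (Y(U) = 3 - U*(-4 + sqrt(U + U))/6 = 3 - U*(-4 + sqrt(2*U))/6 = 3 - U*(-4 + sqrt(2)*sqrt(U))/6)
k = -1/120710 (k = 1/(-120710) = -1/120710 ≈ -8.2843e-6)
(259665 + k)/((-5 - 1*2)*11454 + Y(530)) = (259665 - 1/120710)/((-5 - 1*2)*11454 + (3 + (2/3)*530 - sqrt(2)*530**(3/2)/6)) = 31344162149/(120710*((-5 - 2)*11454 + (3 + 1060/3 - sqrt(2)*530*sqrt(530)/6))) = 31344162149/(120710*(-7*11454 + (3 + 1060/3 - 530*sqrt(265)/3))) = 31344162149/(120710*(-80178 + (1069/3 - 530*sqrt(265)/3))) = 31344162149/(120710*(-239465/3 - 530*sqrt(265)/3))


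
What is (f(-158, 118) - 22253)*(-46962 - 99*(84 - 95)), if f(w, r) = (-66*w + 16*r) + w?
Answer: 463087935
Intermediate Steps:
f(w, r) = -65*w + 16*r
(f(-158, 118) - 22253)*(-46962 - 99*(84 - 95)) = ((-65*(-158) + 16*118) - 22253)*(-46962 - 99*(84 - 95)) = ((10270 + 1888) - 22253)*(-46962 - 99*(-11)) = (12158 - 22253)*(-46962 + 1089) = -10095*(-45873) = 463087935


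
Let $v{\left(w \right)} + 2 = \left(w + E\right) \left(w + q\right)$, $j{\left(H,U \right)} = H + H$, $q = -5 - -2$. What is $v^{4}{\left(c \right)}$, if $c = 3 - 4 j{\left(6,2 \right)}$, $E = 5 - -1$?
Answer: $12228309610000$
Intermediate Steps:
$q = -3$ ($q = -5 + 2 = -3$)
$E = 6$ ($E = 5 + 1 = 6$)
$j{\left(H,U \right)} = 2 H$
$c = -45$ ($c = 3 - 4 \cdot 2 \cdot 6 = 3 - 48 = -45$)
$v{\left(w \right)} = -2 + \left(-3 + w\right) \left(6 + w\right)$ ($v{\left(w \right)} = -2 + \left(w + 6\right) \left(w - 3\right) = -2 + \left(6 + w\right) \left(-3 + w\right) = -2 + \left(-3 + w\right) \left(6 + w\right)$)
$v^{4}{\left(c \right)} = \left(-20 + \left(-45\right)^{2} + 3 \left(-45\right)\right)^{4} = \left(-20 + 2025 - 135\right)^{4} = 1870^{4} = 12228309610000$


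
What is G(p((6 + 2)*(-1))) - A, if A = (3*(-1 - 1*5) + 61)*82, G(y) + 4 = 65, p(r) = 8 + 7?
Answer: -3465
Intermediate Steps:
p(r) = 15
G(y) = 61 (G(y) = -4 + 65 = 61)
A = 3526 (A = (3*(-1 - 5) + 61)*82 = (3*(-6) + 61)*82 = (-18 + 61)*82 = 43*82 = 3526)
G(p((6 + 2)*(-1))) - A = 61 - 1*3526 = 61 - 3526 = -3465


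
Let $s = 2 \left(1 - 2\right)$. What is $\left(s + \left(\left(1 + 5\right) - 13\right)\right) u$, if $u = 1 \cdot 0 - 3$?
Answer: $27$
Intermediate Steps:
$u = -3$ ($u = 0 - 3 = -3$)
$s = -2$ ($s = 2 \left(-1\right) = -2$)
$\left(s + \left(\left(1 + 5\right) - 13\right)\right) u = \left(-2 + \left(\left(1 + 5\right) - 13\right)\right) \left(-3\right) = \left(-2 + \left(6 - 13\right)\right) \left(-3\right) = \left(-2 - 7\right) \left(-3\right) = \left(-9\right) \left(-3\right) = 27$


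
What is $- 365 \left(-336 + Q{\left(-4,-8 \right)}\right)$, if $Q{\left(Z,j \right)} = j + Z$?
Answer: $127020$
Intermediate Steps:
$Q{\left(Z,j \right)} = Z + j$
$- 365 \left(-336 + Q{\left(-4,-8 \right)}\right) = - 365 \left(-336 - 12\right) = \left(-365\right) \left(-348\right) = 127020$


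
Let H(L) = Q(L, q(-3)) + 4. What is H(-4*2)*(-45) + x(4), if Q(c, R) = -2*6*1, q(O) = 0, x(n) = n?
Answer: 364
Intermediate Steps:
Q(c, R) = -12 (Q(c, R) = -12*1 = -12)
H(L) = -8 (H(L) = -12 + 4 = -8)
H(-4*2)*(-45) + x(4) = -8*(-45) + 4 = 360 + 4 = 364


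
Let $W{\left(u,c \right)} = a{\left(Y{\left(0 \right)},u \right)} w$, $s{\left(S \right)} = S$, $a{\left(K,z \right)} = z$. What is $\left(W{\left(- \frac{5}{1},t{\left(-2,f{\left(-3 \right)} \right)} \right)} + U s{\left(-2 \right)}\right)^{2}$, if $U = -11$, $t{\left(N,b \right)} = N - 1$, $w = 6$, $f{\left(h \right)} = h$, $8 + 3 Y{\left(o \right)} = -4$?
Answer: $64$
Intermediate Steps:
$Y{\left(o \right)} = -4$ ($Y{\left(o \right)} = - \frac{8}{3} + \frac{1}{3} \left(-4\right) = - \frac{8}{3} - \frac{4}{3} = -4$)
$t{\left(N,b \right)} = -1 + N$
$W{\left(u,c \right)} = 6 u$ ($W{\left(u,c \right)} = u 6 = 6 u$)
$\left(W{\left(- \frac{5}{1},t{\left(-2,f{\left(-3 \right)} \right)} \right)} + U s{\left(-2 \right)}\right)^{2} = \left(6 \left(- \frac{5}{1}\right) - -22\right)^{2} = \left(6 \left(\left(-5\right) 1\right) + 22\right)^{2} = \left(6 \left(-5\right) + 22\right)^{2} = \left(-30 + 22\right)^{2} = \left(-8\right)^{2} = 64$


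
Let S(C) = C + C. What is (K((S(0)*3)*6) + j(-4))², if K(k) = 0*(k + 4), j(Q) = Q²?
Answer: 256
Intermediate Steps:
S(C) = 2*C
K(k) = 0 (K(k) = 0*(4 + k) = 0)
(K((S(0)*3)*6) + j(-4))² = (0 + (-4)²)² = (0 + 16)² = 16² = 256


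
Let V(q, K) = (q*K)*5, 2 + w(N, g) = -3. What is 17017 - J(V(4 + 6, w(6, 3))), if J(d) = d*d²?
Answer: 15642017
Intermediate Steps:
w(N, g) = -5 (w(N, g) = -2 - 3 = -5)
V(q, K) = 5*K*q (V(q, K) = (K*q)*5 = 5*K*q)
J(d) = d³
17017 - J(V(4 + 6, w(6, 3))) = 17017 - (5*(-5)*(4 + 6))³ = 17017 - (5*(-5)*10)³ = 17017 - 1*(-250)³ = 17017 - 1*(-15625000) = 17017 + 15625000 = 15642017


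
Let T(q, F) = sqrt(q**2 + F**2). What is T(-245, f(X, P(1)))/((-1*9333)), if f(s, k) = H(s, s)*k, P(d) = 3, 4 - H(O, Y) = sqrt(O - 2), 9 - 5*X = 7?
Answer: -sqrt(1503865 - 720*I*sqrt(10))/46665 ≈ -0.026279 + 1.9893e-5*I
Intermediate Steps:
X = 2/5 (X = 9/5 - 1/5*7 = 9/5 - 7/5 = 2/5 ≈ 0.40000)
H(O, Y) = 4 - sqrt(-2 + O) (H(O, Y) = 4 - sqrt(O - 2) = 4 - sqrt(-2 + O))
f(s, k) = k*(4 - sqrt(-2 + s)) (f(s, k) = (4 - sqrt(-2 + s))*k = k*(4 - sqrt(-2 + s)))
T(q, F) = sqrt(F**2 + q**2)
T(-245, f(X, P(1)))/((-1*9333)) = sqrt((3*(4 - sqrt(-2 + 2/5)))**2 + (-245)**2)/((-1*9333)) = sqrt((3*(4 - sqrt(-8/5)))**2 + 60025)/(-9333) = sqrt((3*(4 - 2*I*sqrt(10)/5))**2 + 60025)*(-1/9333) = sqrt((12 - 6*I*sqrt(10)/5)**2 + 60025)*(-1/9333) = sqrt(60025 + (12 - 6*I*sqrt(10)/5)**2)*(-1/9333) = -sqrt(60025 + (12 - 6*I*sqrt(10)/5)**2)/9333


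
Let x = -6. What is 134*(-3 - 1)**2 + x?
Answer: 2138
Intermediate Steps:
134*(-3 - 1)**2 + x = 134*(-3 - 1)**2 - 6 = 134*(-4)**2 - 6 = 134*16 - 6 = 2144 - 6 = 2138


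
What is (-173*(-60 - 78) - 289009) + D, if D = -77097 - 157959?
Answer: -500191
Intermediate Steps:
D = -235056
(-173*(-60 - 78) - 289009) + D = (-173*(-60 - 78) - 289009) - 235056 = (-173*(-138) - 289009) - 235056 = (23874 - 289009) - 235056 = -265135 - 235056 = -500191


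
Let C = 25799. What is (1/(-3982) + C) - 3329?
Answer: 89475539/3982 ≈ 22470.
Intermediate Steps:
(1/(-3982) + C) - 3329 = (1/(-3982) + 25799) - 3329 = (-1/3982 + 25799) - 3329 = 102731617/3982 - 3329 = 89475539/3982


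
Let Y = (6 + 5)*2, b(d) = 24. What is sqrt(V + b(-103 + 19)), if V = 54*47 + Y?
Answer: 2*sqrt(646) ≈ 50.833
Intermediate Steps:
Y = 22 (Y = 11*2 = 22)
V = 2560 (V = 54*47 + 22 = 2538 + 22 = 2560)
sqrt(V + b(-103 + 19)) = sqrt(2560 + 24) = sqrt(2584) = 2*sqrt(646)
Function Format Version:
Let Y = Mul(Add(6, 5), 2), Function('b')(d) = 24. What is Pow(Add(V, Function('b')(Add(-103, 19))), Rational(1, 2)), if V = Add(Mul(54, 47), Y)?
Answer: Mul(2, Pow(646, Rational(1, 2))) ≈ 50.833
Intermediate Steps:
Y = 22 (Y = Mul(11, 2) = 22)
V = 2560 (V = Add(Mul(54, 47), 22) = Add(2538, 22) = 2560)
Pow(Add(V, Function('b')(Add(-103, 19))), Rational(1, 2)) = Pow(Add(2560, 24), Rational(1, 2)) = Pow(2584, Rational(1, 2)) = Mul(2, Pow(646, Rational(1, 2)))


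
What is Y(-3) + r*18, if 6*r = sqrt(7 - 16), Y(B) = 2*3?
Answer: 6 + 9*I ≈ 6.0 + 9.0*I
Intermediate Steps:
Y(B) = 6
r = I/2 (r = sqrt(7 - 16)/6 = sqrt(-9)/6 = (3*I)/6 = I/2 ≈ 0.5*I)
Y(-3) + r*18 = 6 + (I/2)*18 = 6 + 9*I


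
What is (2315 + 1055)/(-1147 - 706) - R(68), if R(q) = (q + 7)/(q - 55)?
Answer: -182785/24089 ≈ -7.5879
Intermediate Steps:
R(q) = (7 + q)/(-55 + q)
(2315 + 1055)/(-1147 - 706) - R(68) = (2315 + 1055)/(-1147 - 706) - (7 + 68)/(-55 + 68) = 3370/(-1853) - 75/13 = 3370*(-1/1853) - 75/13 = -3370/1853 - 1*75/13 = -3370/1853 - 75/13 = -182785/24089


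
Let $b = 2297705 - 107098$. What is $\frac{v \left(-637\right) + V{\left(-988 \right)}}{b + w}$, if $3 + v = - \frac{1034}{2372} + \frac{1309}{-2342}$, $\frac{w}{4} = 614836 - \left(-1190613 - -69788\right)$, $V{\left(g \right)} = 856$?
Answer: $\frac{2361466715}{6342156894153} \approx 0.00037234$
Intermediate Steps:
$b = 2190607$ ($b = 2297705 - 107098 = 2190607$)
$w = 6942644$ ($w = 4 \left(614836 - \left(-1190613 - -69788\right)\right) = 4 \left(614836 - \left(-1190613 + 69788\right)\right) = 4 \left(614836 - -1120825\right) = 4 \left(614836 + 1120825\right) = 4 \cdot 1735661 = 6942644$)
$v = - \frac{2774031}{694403}$ ($v = -3 + \left(- \frac{1034}{2372} + \frac{1309}{-2342}\right) = -3 + \left(\left(-1034\right) \frac{1}{2372} + 1309 \left(- \frac{1}{2342}\right)\right) = -3 - \frac{690822}{694403} = - \frac{2774031}{694403} \approx -3.9948$)
$\frac{v \left(-637\right) + V{\left(-988 \right)}}{b + w} = \frac{\left(- \frac{2774031}{694403}\right) \left(-637\right) + 856}{2190607 + 6942644} = \frac{\frac{1767057747}{694403} + 856}{9133251} = \frac{2361466715}{694403} \cdot \frac{1}{9133251} = \frac{2361466715}{6342156894153}$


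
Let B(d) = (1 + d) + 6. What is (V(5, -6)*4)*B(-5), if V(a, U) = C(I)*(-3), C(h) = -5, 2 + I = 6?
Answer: 120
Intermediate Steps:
I = 4 (I = -2 + 6 = 4)
B(d) = 7 + d
V(a, U) = 15 (V(a, U) = -5*(-3) = 15)
(V(5, -6)*4)*B(-5) = (15*4)*(7 - 5) = 60*2 = 120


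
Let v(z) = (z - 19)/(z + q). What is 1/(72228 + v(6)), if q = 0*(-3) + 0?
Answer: 6/433355 ≈ 1.3845e-5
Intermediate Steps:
q = 0 (q = 0 + 0 = 0)
v(z) = (-19 + z)/z (v(z) = (z - 19)/(z + 0) = (-19 + z)/z)
1/(72228 + v(6)) = 1/(72228 + (-19 + 6)/6) = 1/(72228 + (⅙)*(-13)) = 1/(72228 - 13/6) = 1/(433355/6) = 6/433355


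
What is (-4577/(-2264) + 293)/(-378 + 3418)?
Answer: 667929/6882560 ≈ 0.097047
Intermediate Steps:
(-4577/(-2264) + 293)/(-378 + 3418) = (-4577*(-1/2264) + 293)/3040 = (4577/2264 + 293)*(1/3040) = (667929/2264)*(1/3040) = 667929/6882560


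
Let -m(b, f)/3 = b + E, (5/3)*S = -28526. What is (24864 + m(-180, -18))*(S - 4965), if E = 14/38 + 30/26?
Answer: -138526176996/247 ≈ -5.6083e+8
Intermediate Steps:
S = -85578/5 (S = (⅗)*(-28526) = -85578/5 ≈ -17116.)
E = 376/247 (E = 14*(1/38) + 30*(1/26) = 7/19 + 15/13 = 376/247 ≈ 1.5223)
m(b, f) = -1128/247 - 3*b (m(b, f) = -3*(b + 376/247) = -3*(376/247 + b) = -1128/247 - 3*b)
(24864 + m(-180, -18))*(S - 4965) = (24864 + (-1128/247 - 3*(-180)))*(-85578/5 - 4965) = (24864 + (-1128/247 + 540))*(-110403/5) = (24864 + 132252/247)*(-110403/5) = (6273660/247)*(-110403/5) = -138526176996/247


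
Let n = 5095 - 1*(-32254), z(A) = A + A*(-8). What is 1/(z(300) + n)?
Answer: 1/35249 ≈ 2.8370e-5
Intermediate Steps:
z(A) = -7*A (z(A) = A - 8*A = -7*A)
n = 37349 (n = 5095 + 32254 = 37349)
1/(z(300) + n) = 1/(-7*300 + 37349) = 1/(-2100 + 37349) = 1/35249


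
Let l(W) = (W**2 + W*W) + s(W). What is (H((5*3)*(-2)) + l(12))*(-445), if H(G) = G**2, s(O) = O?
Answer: -534000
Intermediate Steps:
l(W) = W + 2*W**2 (l(W) = (W**2 + W*W) + W = (W**2 + W**2) + W = 2*W**2 + W = W + 2*W**2)
(H((5*3)*(-2)) + l(12))*(-445) = (((5*3)*(-2))**2 + 12*(1 + 2*12))*(-445) = ((15*(-2))**2 + 12*(1 + 24))*(-445) = ((-30)**2 + 12*25)*(-445) = (900 + 300)*(-445) = 1200*(-445) = -534000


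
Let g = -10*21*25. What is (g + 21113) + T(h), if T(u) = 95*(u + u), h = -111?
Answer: -5227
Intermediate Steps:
g = -5250 (g = -210*25 = -5250)
T(u) = 190*u (T(u) = 95*(2*u) = 190*u)
(g + 21113) + T(h) = (-5250 + 21113) + 190*(-111) = 15863 - 21090 = -5227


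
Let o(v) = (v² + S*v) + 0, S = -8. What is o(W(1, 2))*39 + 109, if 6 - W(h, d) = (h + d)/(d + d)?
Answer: -7265/16 ≈ -454.06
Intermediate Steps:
W(h, d) = 6 - (d + h)/(2*d) (W(h, d) = 6 - (h + d)/(d + d) = 6 - (d + h)/(2*d))
o(v) = v² - 8*v (o(v) = (v² - 8*v) + 0 = v² - 8*v)
o(W(1, 2))*39 + 109 = (((½)*(-1*1 + 11*2)/2)*(-8 + (½)*(-1*1 + 11*2)/2))*39 + 109 = (((½)*(½)*(-1 + 22))*(-8 + (½)*(½)*(-1 + 22)))*39 + 109 = (((½)*(½)*21)*(-8 + (½)*(½)*21))*39 + 109 = (21*(-8 + 21/4)/4)*39 + 109 = ((21/4)*(-11/4))*39 + 109 = -231/16*39 + 109 = -9009/16 + 109 = -7265/16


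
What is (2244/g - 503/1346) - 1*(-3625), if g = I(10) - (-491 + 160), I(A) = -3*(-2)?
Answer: 1647158163/453602 ≈ 3631.3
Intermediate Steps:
I(A) = 6
g = 337 (g = 6 - (-491 + 160) = 6 - 1*(-331) = 6 + 331 = 337)
(2244/g - 503/1346) - 1*(-3625) = (2244/337 - 503/1346) - 1*(-3625) = (2244*(1/337) - 503*1/1346) + 3625 = (2244/337 - 503/1346) + 3625 = 2850913/453602 + 3625 = 1647158163/453602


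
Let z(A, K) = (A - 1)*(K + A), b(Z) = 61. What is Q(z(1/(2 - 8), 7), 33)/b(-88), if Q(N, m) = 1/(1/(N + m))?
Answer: 901/2196 ≈ 0.41029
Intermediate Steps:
z(A, K) = (-1 + A)*(A + K)
Q(N, m) = N + m
Q(z(1/(2 - 8), 7), 33)/b(-88) = (((1/(2 - 8))**2 - 1/(2 - 8) - 1*7 + 7/(2 - 8)) + 33)/61 = (((1/(-6))**2 - 1/(-6) - 7 + 7/(-6)) + 33)*(1/61) = (((-1/6)**2 - 1*(-1/6) - 7 - 1/6*7) + 33)*(1/61) = ((1/36 + 1/6 - 7 - 7/6) + 33)*(1/61) = (-287/36 + 33)*(1/61) = (901/36)*(1/61) = 901/2196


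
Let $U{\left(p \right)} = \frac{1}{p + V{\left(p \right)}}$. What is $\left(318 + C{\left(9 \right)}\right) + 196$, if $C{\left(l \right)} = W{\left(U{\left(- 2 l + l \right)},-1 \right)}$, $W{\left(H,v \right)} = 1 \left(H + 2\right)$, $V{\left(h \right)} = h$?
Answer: $\frac{9287}{18} \approx 515.94$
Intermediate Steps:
$U{\left(p \right)} = \frac{1}{2 p}$ ($U{\left(p \right)} = \frac{1}{p + p} = \frac{1}{2 p}$)
$W{\left(H,v \right)} = 2 + H$ ($W{\left(H,v \right)} = 1 \left(2 + H\right) = 2 + H$)
$C{\left(l \right)} = 2 - \frac{1}{2 l}$ ($C{\left(l \right)} = 2 + \frac{1}{2 \left(- 2 l + l\right)} = 2 + \frac{1}{2 \left(- l\right)} = 2 + \frac{\left(-1\right) \frac{1}{l}}{2} = 2 - \frac{1}{2 l}$)
$\left(318 + C{\left(9 \right)}\right) + 196 = \left(318 + \left(2 - \frac{1}{2 \cdot 9}\right)\right) + 196 = \left(318 + \left(2 - \frac{1}{18}\right)\right) + 196 = \left(318 + \frac{35}{18}\right) + 196 = \frac{5759}{18} + 196 = \frac{9287}{18}$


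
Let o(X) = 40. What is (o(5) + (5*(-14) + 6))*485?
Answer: -11640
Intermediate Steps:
(o(5) + (5*(-14) + 6))*485 = (40 + (5*(-14) + 6))*485 = (40 + (-70 + 6))*485 = (40 - 64)*485 = -24*485 = -11640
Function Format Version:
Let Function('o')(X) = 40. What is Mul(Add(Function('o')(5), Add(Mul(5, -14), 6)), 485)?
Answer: -11640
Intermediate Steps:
Mul(Add(Function('o')(5), Add(Mul(5, -14), 6)), 485) = Mul(Add(40, Add(Mul(5, -14), 6)), 485) = Mul(Add(40, Add(-70, 6)), 485) = Mul(Add(40, -64), 485) = Mul(-24, 485) = -11640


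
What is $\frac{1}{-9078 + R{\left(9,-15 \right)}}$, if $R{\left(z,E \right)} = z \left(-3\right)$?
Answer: $- \frac{1}{9105} \approx -0.00010983$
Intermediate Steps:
$R{\left(z,E \right)} = - 3 z$
$\frac{1}{-9078 + R{\left(9,-15 \right)}} = \frac{1}{-9078 - 27} = \frac{1}{-9105} = - \frac{1}{9105}$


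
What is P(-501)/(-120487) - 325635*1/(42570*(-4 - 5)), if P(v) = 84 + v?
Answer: 2626303297/3077478954 ≈ 0.85339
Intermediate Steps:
P(-501)/(-120487) - 325635*1/(42570*(-4 - 5)) = (84 - 501)/(-120487) - 325635*1/(42570*(-4 - 5)) = -417*(-1/120487) - 325635/(42570*(-9)) = 417/120487 - 325635/(-383130) = 417/120487 - 325635*(-1/383130) = 417/120487 + 21709/25542 = 2626303297/3077478954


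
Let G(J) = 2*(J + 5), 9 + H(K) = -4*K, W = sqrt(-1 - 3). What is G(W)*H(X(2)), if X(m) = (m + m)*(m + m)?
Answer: -730 - 292*I ≈ -730.0 - 292.0*I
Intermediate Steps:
X(m) = 4*m**2 (X(m) = (2*m)*(2*m) = 4*m**2)
W = 2*I (W = sqrt(-4) = 2*I ≈ 2.0*I)
H(K) = -9 - 4*K
G(J) = 10 + 2*J (G(J) = 2*(5 + J) = 10 + 2*J)
G(W)*H(X(2)) = (10 + 2*(2*I))*(-9 - 16*2**2) = (10 + 4*I)*(-9 - 16*4) = (10 + 4*I)*(-9 - 4*16) = (10 + 4*I)*(-9 - 64) = (10 + 4*I)*(-73) = -730 - 292*I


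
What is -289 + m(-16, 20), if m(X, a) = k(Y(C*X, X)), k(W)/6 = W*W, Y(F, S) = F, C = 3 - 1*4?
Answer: 1247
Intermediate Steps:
C = -1 (C = 3 - 4 = -1)
k(W) = 6*W² (k(W) = 6*(W*W) = 6*W²)
m(X, a) = 6*X² (m(X, a) = 6*(-X)² = 6*X²)
-289 + m(-16, 20) = -289 + 6*(-16)² = -289 + 6*256 = -289 + 1536 = 1247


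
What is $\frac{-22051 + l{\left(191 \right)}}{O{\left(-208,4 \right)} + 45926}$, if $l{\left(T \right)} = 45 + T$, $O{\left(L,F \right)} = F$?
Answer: $- \frac{4363}{9186} \approx -0.47496$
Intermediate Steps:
$\frac{-22051 + l{\left(191 \right)}}{O{\left(-208,4 \right)} + 45926} = \frac{-22051 + \left(45 + 191\right)}{4 + 45926} = \frac{-22051 + 236}{45930} = \left(-21815\right) \frac{1}{45930} = - \frac{4363}{9186}$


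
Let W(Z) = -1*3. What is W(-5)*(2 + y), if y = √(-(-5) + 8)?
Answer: -6 - 3*√13 ≈ -16.817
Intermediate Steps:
W(Z) = -3
y = √13 (y = √(-1*(-5) + 8) = √(5 + 8) = √13 ≈ 3.6056)
W(-5)*(2 + y) = -3*(2 + √13) = -6 - 3*√13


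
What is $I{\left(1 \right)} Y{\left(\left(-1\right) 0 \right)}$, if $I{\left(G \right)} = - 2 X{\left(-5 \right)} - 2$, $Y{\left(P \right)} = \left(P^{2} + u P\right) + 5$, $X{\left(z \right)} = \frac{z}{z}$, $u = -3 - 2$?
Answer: $-20$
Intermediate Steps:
$u = -5$ ($u = -3 - 2 = -5$)
$X{\left(z \right)} = 1$
$Y{\left(P \right)} = 5 + P^{2} - 5 P$ ($Y{\left(P \right)} = \left(P^{2} - 5 P\right) + 5 = 5 + P^{2} - 5 P$)
$I{\left(G \right)} = -4$ ($I{\left(G \right)} = \left(-2\right) 1 - 2 = -2 - 2 = -4$)
$I{\left(1 \right)} Y{\left(\left(-1\right) 0 \right)} = - 4 \left(5 + \left(\left(-1\right) 0\right)^{2} - 5 \left(\left(-1\right) 0\right)\right) = - 4 \left(5 + 0^{2} - 0\right) = - 4 \left(5 + 0 + 0\right) = \left(-4\right) 5 = -20$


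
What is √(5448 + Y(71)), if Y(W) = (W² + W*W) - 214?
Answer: 2*√3829 ≈ 123.76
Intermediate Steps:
Y(W) = -214 + 2*W² (Y(W) = (W² + W²) - 214 = 2*W² - 214 = -214 + 2*W²)
√(5448 + Y(71)) = √(5448 + (-214 + 2*71²)) = √(5448 + (-214 + 2*5041)) = √(5448 + (-214 + 10082)) = √(5448 + 9868) = √15316 = 2*√3829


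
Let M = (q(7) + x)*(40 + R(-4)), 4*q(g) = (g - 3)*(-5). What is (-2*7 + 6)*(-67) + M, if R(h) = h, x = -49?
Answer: -1408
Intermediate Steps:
q(g) = 15/4 - 5*g/4 (q(g) = ((g - 3)*(-5))/4 = ((-3 + g)*(-5))/4 = (15 - 5*g)/4 = 15/4 - 5*g/4)
M = -1944 (M = ((15/4 - 5/4*7) - 49)*(40 - 4) = ((15/4 - 35/4) - 49)*36 = (-5 - 49)*36 = -54*36 = -1944)
(-2*7 + 6)*(-67) + M = (-2*7 + 6)*(-67) - 1944 = (-14 + 6)*(-67) - 1944 = -8*(-67) - 1944 = 536 - 1944 = -1408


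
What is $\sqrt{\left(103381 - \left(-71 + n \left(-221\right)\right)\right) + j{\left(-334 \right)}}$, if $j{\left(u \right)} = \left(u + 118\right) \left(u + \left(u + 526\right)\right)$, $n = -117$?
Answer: $\sqrt{108267} \approx 329.04$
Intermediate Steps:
$j{\left(u \right)} = \left(118 + u\right) \left(526 + 2 u\right)$ ($j{\left(u \right)} = \left(118 + u\right) \left(u + \left(526 + u\right)\right) = \left(118 + u\right) \left(526 + 2 u\right)$)
$\sqrt{\left(103381 - \left(-71 + n \left(-221\right)\right)\right) + j{\left(-334 \right)}} = \sqrt{\left(103381 - \left(-71 - -25857\right)\right) + \left(62068 + 2 \left(-334\right)^{2} + 762 \left(-334\right)\right)} = \sqrt{\left(103381 - \left(-71 + 25857\right)\right) + \left(62068 + 2 \cdot 111556 - 254508\right)} = \sqrt{\left(103381 - 25786\right) + \left(62068 + 223112 - 254508\right)} = \sqrt{\left(103381 - 25786\right) + 30672} = \sqrt{77595 + 30672} = \sqrt{108267}$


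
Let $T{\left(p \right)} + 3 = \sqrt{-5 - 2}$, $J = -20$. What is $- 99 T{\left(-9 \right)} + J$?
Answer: $277 - 99 i \sqrt{7} \approx 277.0 - 261.93 i$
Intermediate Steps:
$T{\left(p \right)} = -3 + i \sqrt{7}$ ($T{\left(p \right)} = -3 + \sqrt{-5 - 2} = -3 + \sqrt{-7} = -3 + i \sqrt{7}$)
$- 99 T{\left(-9 \right)} + J = - 99 \left(-3 + i \sqrt{7}\right) - 20 = \left(297 - 99 i \sqrt{7}\right) - 20 = 277 - 99 i \sqrt{7}$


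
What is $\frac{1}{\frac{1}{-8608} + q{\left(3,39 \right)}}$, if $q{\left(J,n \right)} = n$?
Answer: $\frac{8608}{335711} \approx 0.025641$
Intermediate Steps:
$\frac{1}{\frac{1}{-8608} + q{\left(3,39 \right)}} = \frac{1}{\frac{1}{-8608} + 39} = \frac{1}{- \frac{1}{8608} + 39} = \frac{1}{\frac{335711}{8608}} = \frac{8608}{335711}$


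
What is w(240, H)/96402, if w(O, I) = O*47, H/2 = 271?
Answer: 1880/16067 ≈ 0.11701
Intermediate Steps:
H = 542 (H = 2*271 = 542)
w(O, I) = 47*O
w(240, H)/96402 = (47*240)/96402 = 11280*(1/96402) = 1880/16067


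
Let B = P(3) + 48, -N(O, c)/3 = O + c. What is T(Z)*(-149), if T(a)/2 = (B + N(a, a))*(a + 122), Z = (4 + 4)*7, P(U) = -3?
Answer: 15435804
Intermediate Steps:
N(O, c) = -3*O - 3*c (N(O, c) = -3*(O + c) = -3*O - 3*c)
Z = 56 (Z = 8*7 = 56)
B = 45 (B = -3 + 48 = 45)
T(a) = 2*(45 - 6*a)*(122 + a) (T(a) = 2*((45 + (-3*a - 3*a))*(a + 122)) = 2*((45 - 6*a)*(122 + a)) = 2*(45 - 6*a)*(122 + a))
T(Z)*(-149) = (10980 - 1374*56 - 12*56²)*(-149) = (10980 - 76944 - 12*3136)*(-149) = (10980 - 76944 - 37632)*(-149) = -103596*(-149) = 15435804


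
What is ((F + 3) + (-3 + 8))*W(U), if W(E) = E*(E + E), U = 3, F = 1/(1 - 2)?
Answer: 126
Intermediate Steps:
F = -1 (F = 1/(-1) = -1)
W(E) = 2*E² (W(E) = E*(2*E) = 2*E²)
((F + 3) + (-3 + 8))*W(U) = ((-1 + 3) + (-3 + 8))*(2*3²) = (2 + 5)*(2*9) = 7*18 = 126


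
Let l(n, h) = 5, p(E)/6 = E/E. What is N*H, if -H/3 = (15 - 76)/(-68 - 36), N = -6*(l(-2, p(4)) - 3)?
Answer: 549/26 ≈ 21.115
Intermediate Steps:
p(E) = 6 (p(E) = 6*(E/E) = 6*1 = 6)
N = -12 (N = -6*(5 - 3) = -6*2 = -12)
H = -183/104 (H = -3*(15 - 76)/(-68 - 36) = -(-183)/(-104) = -(-183)*(-1)/104 = -3*61/104 = -183/104 ≈ -1.7596)
N*H = -12*(-183/104) = 549/26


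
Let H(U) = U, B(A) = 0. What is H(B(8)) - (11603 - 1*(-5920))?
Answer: -17523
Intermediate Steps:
H(B(8)) - (11603 - 1*(-5920)) = 0 - (11603 - 1*(-5920)) = 0 - (11603 + 5920) = 0 - 1*17523 = 0 - 17523 = -17523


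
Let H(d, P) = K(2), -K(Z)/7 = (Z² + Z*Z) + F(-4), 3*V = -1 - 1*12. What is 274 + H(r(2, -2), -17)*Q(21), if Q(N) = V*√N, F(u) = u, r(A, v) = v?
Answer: 274 + 364*√21/3 ≈ 830.02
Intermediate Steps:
V = -13/3 (V = (-1 - 1*12)/3 = (-1 - 12)/3 = (⅓)*(-13) = -13/3 ≈ -4.3333)
K(Z) = 28 - 14*Z² (K(Z) = -7*((Z² + Z*Z) - 4) = -7*((Z² + Z²) - 4) = -7*(2*Z² - 4) = -7*(-4 + 2*Z²) = 28 - 14*Z²)
H(d, P) = -28 (H(d, P) = 28 - 14*2² = 28 - 14*4 = 28 - 56 = -28)
Q(N) = -13*√N/3
274 + H(r(2, -2), -17)*Q(21) = 274 - (-364)*√21/3 = 274 + 364*√21/3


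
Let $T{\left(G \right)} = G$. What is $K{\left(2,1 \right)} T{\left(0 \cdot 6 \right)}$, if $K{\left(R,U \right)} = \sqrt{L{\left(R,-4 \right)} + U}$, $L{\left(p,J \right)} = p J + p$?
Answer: $0$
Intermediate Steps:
$L{\left(p,J \right)} = p + J p$ ($L{\left(p,J \right)} = J p + p = p + J p$)
$K{\left(R,U \right)} = \sqrt{U - 3 R}$ ($K{\left(R,U \right)} = \sqrt{R \left(1 - 4\right) + U} = \sqrt{R \left(-3\right) + U} = \sqrt{- 3 R + U} = \sqrt{U - 3 R}$)
$K{\left(2,1 \right)} T{\left(0 \cdot 6 \right)} = \sqrt{1 - 6} \cdot 0 \cdot 6 = \sqrt{1 - 6} \cdot 0 = \sqrt{-5} \cdot 0 = i \sqrt{5} \cdot 0 = 0$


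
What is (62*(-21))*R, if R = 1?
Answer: -1302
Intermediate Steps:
(62*(-21))*R = (62*(-21))*1 = -1302*1 = -1302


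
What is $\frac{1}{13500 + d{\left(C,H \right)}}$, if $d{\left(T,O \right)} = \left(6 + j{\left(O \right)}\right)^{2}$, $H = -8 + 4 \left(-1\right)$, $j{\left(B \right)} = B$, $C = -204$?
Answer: $\frac{1}{13536} \approx 7.3877 \cdot 10^{-5}$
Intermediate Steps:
$H = -12$ ($H = -8 - 4 = -12$)
$d{\left(T,O \right)} = \left(6 + O\right)^{2}$
$\frac{1}{13500 + d{\left(C,H \right)}} = \frac{1}{13500 + \left(6 - 12\right)^{2}} = \frac{1}{13500 + \left(-6\right)^{2}} = \frac{1}{13500 + 36} = \frac{1}{13536}$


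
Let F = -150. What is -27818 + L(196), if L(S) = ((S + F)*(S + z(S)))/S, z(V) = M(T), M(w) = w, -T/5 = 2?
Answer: -1360943/49 ≈ -27774.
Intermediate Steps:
T = -10 (T = -5*2 = -10)
z(V) = -10
L(S) = (-150 + S)*(-10 + S)/S (L(S) = ((S - 150)*(S - 10))/S = ((-150 + S)*(-10 + S))/S = (-150 + S)*(-10 + S)/S)
-27818 + L(196) = -27818 + (-160 + 196 + 1500/196) = -27818 + (-160 + 196 + 1500*(1/196)) = -27818 + (-160 + 196 + 375/49) = -27818 + 2139/49 = -1360943/49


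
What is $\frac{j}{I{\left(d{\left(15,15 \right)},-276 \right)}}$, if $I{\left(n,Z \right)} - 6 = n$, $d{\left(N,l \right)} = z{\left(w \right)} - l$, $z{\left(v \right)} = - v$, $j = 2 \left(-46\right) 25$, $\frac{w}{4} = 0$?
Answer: $\frac{2300}{9} \approx 255.56$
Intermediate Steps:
$w = 0$ ($w = 4 \cdot 0 = 0$)
$j = -2300$ ($j = \left(-92\right) 25 = -2300$)
$d{\left(N,l \right)} = - l$ ($d{\left(N,l \right)} = \left(-1\right) 0 - l = 0 - l = - l$)
$I{\left(n,Z \right)} = 6 + n$
$\frac{j}{I{\left(d{\left(15,15 \right)},-276 \right)}} = - \frac{2300}{6 - 15} = - \frac{2300}{-9} = \left(-2300\right) \left(- \frac{1}{9}\right) = \frac{2300}{9}$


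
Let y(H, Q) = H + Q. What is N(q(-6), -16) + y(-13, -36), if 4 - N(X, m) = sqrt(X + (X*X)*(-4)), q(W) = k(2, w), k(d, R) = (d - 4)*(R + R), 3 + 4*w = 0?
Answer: -45 - I*sqrt(33) ≈ -45.0 - 5.7446*I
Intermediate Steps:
w = -3/4 (w = -3/4 + (1/4)*0 = -3/4 + 0 = -3/4 ≈ -0.75000)
k(d, R) = 2*R*(-4 + d) (k(d, R) = (-4 + d)*(2*R) = 2*R*(-4 + d))
q(W) = 3 (q(W) = 2*(-3/4)*(-4 + 2) = 2*(-3/4)*(-2) = 3)
N(X, m) = 4 - sqrt(X - 4*X**2) (N(X, m) = 4 - sqrt(X + (X*X)*(-4)) = 4 - sqrt(X + X**2*(-4)) = 4 - sqrt(X - 4*X**2))
N(q(-6), -16) + y(-13, -36) = (4 - sqrt(-1*3*(-1 + 4*3))) + (-13 - 36) = (4 - sqrt(-1*3*(-1 + 12))) - 49 = (4 - sqrt(-1*3*11)) - 49 = (4 - sqrt(-33)) - 49 = (4 - I*sqrt(33)) - 49 = -45 - I*sqrt(33)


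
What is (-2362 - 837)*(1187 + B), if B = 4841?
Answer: -19283572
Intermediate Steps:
(-2362 - 837)*(1187 + B) = (-2362 - 837)*(1187 + 4841) = -3199*6028 = -19283572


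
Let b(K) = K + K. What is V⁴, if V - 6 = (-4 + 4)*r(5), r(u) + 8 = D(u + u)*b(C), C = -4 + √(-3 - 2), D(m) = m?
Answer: 1296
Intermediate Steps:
C = -4 + I*√5 (C = -4 + √(-5) = -4 + I*√5 ≈ -4.0 + 2.2361*I)
b(K) = 2*K
r(u) = -8 + 2*u*(-8 + 2*I*√5) (r(u) = -8 + (u + u)*(2*(-4 + I*√5)) = -8 + (2*u)*(-8 + 2*I*√5) = -8 + 2*u*(-8 + 2*I*√5))
V = 6 (V = 6 + (-4 + 4)*(-8 - 4*5*(4 - I*√5)) = 6 + 0*(-8 + (-80 + 20*I*√5)) = 6 + 0*(-88 + 20*I*√5) = 6 + 0 = 6)
V⁴ = 6⁴ = 1296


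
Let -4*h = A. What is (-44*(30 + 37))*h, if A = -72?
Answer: -53064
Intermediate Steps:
h = 18 (h = -¼*(-72) = 18)
(-44*(30 + 37))*h = -44*(30 + 37)*18 = -44*67*18 = -2948*18 = -53064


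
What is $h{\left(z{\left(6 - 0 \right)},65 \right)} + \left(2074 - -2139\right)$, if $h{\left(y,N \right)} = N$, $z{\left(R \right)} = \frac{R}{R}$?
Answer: $4278$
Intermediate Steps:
$z{\left(R \right)} = 1$
$h{\left(z{\left(6 - 0 \right)},65 \right)} + \left(2074 - -2139\right) = 65 + \left(2074 - -2139\right) = 65 + \left(2074 + 2139\right) = 65 + 4213 = 4278$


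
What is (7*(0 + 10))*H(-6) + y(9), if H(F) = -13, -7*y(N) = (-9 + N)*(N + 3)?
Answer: -910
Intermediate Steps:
y(N) = -(-9 + N)*(3 + N)/7 (y(N) = -(-9 + N)*(N + 3)/7 = -(-9 + N)*(3 + N)/7)
(7*(0 + 10))*H(-6) + y(9) = (7*(0 + 10))*(-13) + (27/7 - ⅐*9² + (6/7)*9) = (7*10)*(-13) + (27/7 - ⅐*81 + 54/7) = 70*(-13) + (27/7 - 81/7 + 54/7) = -910 + 0 = -910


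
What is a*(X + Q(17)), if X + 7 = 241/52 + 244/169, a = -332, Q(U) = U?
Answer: -902127/169 ≈ -5338.0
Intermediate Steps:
X = -623/676 (X = -7 + (241/52 + 244/169) = -7 + 4109/676 = -623/676 ≈ -0.92160)
a*(X + Q(17)) = -332*(-623/676 + 17) = -332*10869/676 = -902127/169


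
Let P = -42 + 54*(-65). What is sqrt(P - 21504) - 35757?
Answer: -35757 + 12*I*sqrt(174) ≈ -35757.0 + 158.29*I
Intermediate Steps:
P = -3552 (P = -42 - 3510 = -3552)
sqrt(P - 21504) - 35757 = sqrt(-3552 - 21504) - 35757 = sqrt(-25056) - 35757 = 12*I*sqrt(174) - 35757 = -35757 + 12*I*sqrt(174)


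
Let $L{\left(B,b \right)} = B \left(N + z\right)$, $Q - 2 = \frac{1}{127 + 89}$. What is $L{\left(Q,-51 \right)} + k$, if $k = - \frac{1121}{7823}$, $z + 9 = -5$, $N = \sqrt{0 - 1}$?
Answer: $- \frac{23832581}{844884} + \frac{433 i}{216} \approx -28.208 + 2.0046 i$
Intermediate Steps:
$N = i$ ($N = \sqrt{-1} = i \approx 1.0 i$)
$Q = \frac{433}{216}$ ($Q = 2 + \frac{1}{127 + 89} = 2 + \frac{1}{216} = \frac{433}{216} \approx 2.0046$)
$z = -14$ ($z = -9 - 5 = -14$)
$L{\left(B,b \right)} = B \left(-14 + i\right)$ ($L{\left(B,b \right)} = B \left(i - 14\right) = B \left(-14 + i\right)$)
$k = - \frac{1121}{7823}$ ($k = \left(-1121\right) \frac{1}{7823} = - \frac{1121}{7823} \approx -0.1433$)
$L{\left(Q,-51 \right)} + k = \frac{433 \left(-14 + i\right)}{216} - \frac{1121}{7823} = \left(- \frac{3031}{108} + \frac{433 i}{216}\right) - \frac{1121}{7823} = - \frac{23832581}{844884} + \frac{433 i}{216}$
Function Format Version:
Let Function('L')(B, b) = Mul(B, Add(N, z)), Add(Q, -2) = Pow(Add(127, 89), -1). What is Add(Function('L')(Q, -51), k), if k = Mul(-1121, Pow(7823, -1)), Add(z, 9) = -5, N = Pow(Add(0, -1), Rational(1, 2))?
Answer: Add(Rational(-23832581, 844884), Mul(Rational(433, 216), I)) ≈ Add(-28.208, Mul(2.0046, I))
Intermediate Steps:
N = I (N = Pow(-1, Rational(1, 2)) = I ≈ Mul(1.0000, I))
Q = Rational(433, 216) (Q = Add(2, Pow(Add(127, 89), -1)) = Add(2, Pow(216, -1)) = Add(2, Rational(1, 216)) = Rational(433, 216) ≈ 2.0046)
z = -14 (z = Add(-9, -5) = -14)
Function('L')(B, b) = Mul(B, Add(-14, I)) (Function('L')(B, b) = Mul(B, Add(I, -14)) = Mul(B, Add(-14, I)))
k = Rational(-1121, 7823) (k = Mul(-1121, Rational(1, 7823)) = Rational(-1121, 7823) ≈ -0.14330)
Add(Function('L')(Q, -51), k) = Add(Mul(Rational(433, 216), Add(-14, I)), Rational(-1121, 7823)) = Add(Add(Rational(-3031, 108), Mul(Rational(433, 216), I)), Rational(-1121, 7823)) = Add(Rational(-23832581, 844884), Mul(Rational(433, 216), I))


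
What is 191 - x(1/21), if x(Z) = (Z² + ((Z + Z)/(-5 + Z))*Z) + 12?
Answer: 4104797/22932 ≈ 179.00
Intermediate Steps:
x(Z) = 12 + Z² + 2*Z²/(-5 + Z) (x(Z) = (Z² + ((2*Z)/(-5 + Z))*Z) + 12 = (Z² + (2*Z/(-5 + Z))*Z) + 12 = (Z² + 2*Z²/(-5 + Z)) + 12 = 12 + Z² + 2*Z²/(-5 + Z))
191 - x(1/21) = 191 - (-60 + (1/21)³ - 3*(1/21)² + 12/21)/(-5 + 1/21) = 191 - (-60 + (1/21)³ - 3*(1/21)² + 12*(1/21))/(-5 + 1/21) = 191 - (-60 + 1/9261 - 3*1/441 + 4/7)/(-104/21) = 191 - (-21)*(-60 + 1/9261 - 1/147 + 4/7)/104 = 191 - (-21)*(-550430)/(104*9261) = 191 - 1*275215/22932 = 191 - 275215/22932 = 4104797/22932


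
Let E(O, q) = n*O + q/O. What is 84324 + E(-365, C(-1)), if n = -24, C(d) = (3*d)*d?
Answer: 33975657/365 ≈ 93084.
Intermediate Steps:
C(d) = 3*d²
E(O, q) = -24*O + q/O
84324 + E(-365, C(-1)) = 84324 + (-24*(-365) + (3*(-1)²)/(-365)) = 84324 + (8760 + (3*1)*(-1/365)) = 84324 + (8760 + 3*(-1/365)) = 84324 + (8760 - 3/365) = 84324 + 3197397/365 = 33975657/365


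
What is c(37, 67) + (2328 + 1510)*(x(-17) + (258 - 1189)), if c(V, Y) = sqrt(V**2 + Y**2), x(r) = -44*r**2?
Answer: -52377186 + sqrt(5858) ≈ -5.2377e+7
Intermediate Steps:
c(37, 67) + (2328 + 1510)*(x(-17) + (258 - 1189)) = sqrt(37**2 + 67**2) + (2328 + 1510)*(-44*(-17)**2 + (258 - 1189)) = sqrt(1369 + 4489) + 3838*(-44*289 - 931) = sqrt(5858) + 3838*(-12716 - 931) = sqrt(5858) + 3838*(-13647) = sqrt(5858) - 52377186 = -52377186 + sqrt(5858)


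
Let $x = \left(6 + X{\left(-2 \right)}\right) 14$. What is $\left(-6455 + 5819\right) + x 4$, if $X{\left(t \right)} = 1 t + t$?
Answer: $-524$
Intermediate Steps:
$X{\left(t \right)} = 2 t$ ($X{\left(t \right)} = t + t = 2 t$)
$x = 28$ ($x = \left(6 + 2 \left(-2\right)\right) 14 = \left(6 - 4\right) 14 = 2 \cdot 14 = 28$)
$\left(-6455 + 5819\right) + x 4 = \left(-6455 + 5819\right) + 28 \cdot 4 = -636 + 112 = -524$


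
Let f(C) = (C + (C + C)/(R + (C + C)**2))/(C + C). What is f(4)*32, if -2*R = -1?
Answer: 2128/129 ≈ 16.496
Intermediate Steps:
R = 1/2 (R = -1/2*(-1) = 1/2 ≈ 0.50000)
f(C) = (C + 2*C/(1/2 + 4*C**2))/(2*C) (f(C) = (C + (C + C)/(1/2 + (C + C)**2))/(C + C) = (C + (2*C)/(1/2 + (2*C)**2))/((2*C)) = (C + (2*C)/(1/2 + 4*C**2))*(1/(2*C)) = (C + 2*C/(1/2 + 4*C**2))*(1/(2*C)) = (C + 2*C/(1/2 + 4*C**2))/(2*C))
f(4)*32 = ((5 + 8*4**2)/(2*(1 + 8*4**2)))*32 = ((5 + 8*16)/(2*(1 + 8*16)))*32 = ((5 + 128)/(2*(1 + 128)))*32 = ((1/2)*133/129)*32 = ((1/2)*(1/129)*133)*32 = (133/258)*32 = 2128/129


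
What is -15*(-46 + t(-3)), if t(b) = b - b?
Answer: 690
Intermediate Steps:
t(b) = 0
-15*(-46 + t(-3)) = -15*(-46 + 0) = -15*(-46) = 690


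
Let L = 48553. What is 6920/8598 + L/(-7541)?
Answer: -182637487/32418759 ≈ -5.6337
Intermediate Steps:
6920/8598 + L/(-7541) = 6920/8598 + 48553/(-7541) = 6920*(1/8598) + 48553*(-1/7541) = 3460/4299 - 48553/7541 = -182637487/32418759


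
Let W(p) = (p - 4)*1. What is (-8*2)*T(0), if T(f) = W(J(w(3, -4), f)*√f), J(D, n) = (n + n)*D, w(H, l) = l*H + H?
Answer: 64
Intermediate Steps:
w(H, l) = H + H*l (w(H, l) = H*l + H = H + H*l)
J(D, n) = 2*D*n (J(D, n) = (2*n)*D = 2*D*n)
W(p) = -4 + p (W(p) = (-4 + p)*1 = -4 + p)
T(f) = -4 - 18*f^(3/2) (T(f) = -4 + (2*(3*(1 - 4))*f)*√f = -4 + (2*(3*(-3))*f)*√f = -4 + (2*(-9)*f)*√f = -4 + (-18*f)*√f = -4 - 18*f^(3/2))
(-8*2)*T(0) = (-8*2)*(-4 - 18*0^(3/2)) = -16*(-4 - 18*0) = -16*(-4 + 0) = -16*(-4) = 64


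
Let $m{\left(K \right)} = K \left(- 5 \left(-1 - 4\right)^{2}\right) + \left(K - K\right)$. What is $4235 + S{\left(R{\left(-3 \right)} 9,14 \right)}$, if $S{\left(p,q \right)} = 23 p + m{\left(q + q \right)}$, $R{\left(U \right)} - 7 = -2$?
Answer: $1770$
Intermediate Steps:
$R{\left(U \right)} = 5$ ($R{\left(U \right)} = 7 - 2 = 5$)
$m{\left(K \right)} = - 125 K$ ($m{\left(K \right)} = K \left(- 5 \left(-5\right)^{2}\right) + 0 = K \left(\left(-5\right) 25\right) + 0 = K \left(-125\right) + 0 = - 125 K + 0 = - 125 K$)
$S{\left(p,q \right)} = - 250 q + 23 p$ ($S{\left(p,q \right)} = 23 p - 125 \left(q + q\right) = 23 p - 125 \cdot 2 q = 23 p - 250 q = - 250 q + 23 p$)
$4235 + S{\left(R{\left(-3 \right)} 9,14 \right)} = 4235 + \left(\left(-250\right) 14 + 23 \cdot 5 \cdot 9\right) = 4235 + \left(-3500 + 23 \cdot 45\right) = 4235 + \left(-3500 + 1035\right) = 4235 - 2465 = 1770$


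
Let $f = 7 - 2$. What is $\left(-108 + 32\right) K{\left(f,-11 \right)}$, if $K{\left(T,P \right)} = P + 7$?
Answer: $304$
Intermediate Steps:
$f = 5$ ($f = 7 + \left(-3 + 1\right) = 7 - 2 = 5$)
$K{\left(T,P \right)} = 7 + P$
$\left(-108 + 32\right) K{\left(f,-11 \right)} = \left(-108 + 32\right) \left(7 - 11\right) = \left(-76\right) \left(-4\right) = 304$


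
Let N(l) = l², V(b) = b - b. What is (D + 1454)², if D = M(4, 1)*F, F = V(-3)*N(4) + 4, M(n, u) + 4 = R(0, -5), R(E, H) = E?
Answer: 2067844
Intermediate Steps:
V(b) = 0
M(n, u) = -4 (M(n, u) = -4 + 0 = -4)
F = 4 (F = 0*4² + 4 = 0*16 + 4 = 0 + 4 = 4)
D = -16 (D = -4*4 = -16)
(D + 1454)² = (-16 + 1454)² = 1438² = 2067844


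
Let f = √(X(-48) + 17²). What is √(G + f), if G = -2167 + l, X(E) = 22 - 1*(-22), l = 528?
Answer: √(-1639 + 3*√37) ≈ 40.259*I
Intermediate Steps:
X(E) = 44 (X(E) = 22 + 22 = 44)
f = 3*√37 (f = √(44 + 17²) = √(44 + 289) = √333 = 3*√37 ≈ 18.248)
G = -1639 (G = -2167 + 528 = -1639)
√(G + f) = √(-1639 + 3*√37)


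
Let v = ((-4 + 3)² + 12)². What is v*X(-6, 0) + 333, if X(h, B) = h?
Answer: -681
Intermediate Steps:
v = 169 (v = ((-1)² + 12)² = (1 + 12)² = 13² = 169)
v*X(-6, 0) + 333 = 169*(-6) + 333 = -1014 + 333 = -681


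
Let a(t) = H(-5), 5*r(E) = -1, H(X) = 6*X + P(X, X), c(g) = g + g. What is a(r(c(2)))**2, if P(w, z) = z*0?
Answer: 900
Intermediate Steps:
P(w, z) = 0
c(g) = 2*g
H(X) = 6*X (H(X) = 6*X + 0 = 6*X)
r(E) = -1/5 (r(E) = (1/5)*(-1) = -1/5)
a(t) = -30 (a(t) = 6*(-5) = -30)
a(r(c(2)))**2 = (-30)**2 = 900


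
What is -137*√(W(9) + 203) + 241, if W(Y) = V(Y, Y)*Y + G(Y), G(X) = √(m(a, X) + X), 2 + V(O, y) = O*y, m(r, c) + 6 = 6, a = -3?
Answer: 241 - 137*√917 ≈ -3907.6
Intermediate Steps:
m(r, c) = 0 (m(r, c) = -6 + 6 = 0)
V(O, y) = -2 + O*y
G(X) = √X (G(X) = √(0 + X) = √X)
W(Y) = √Y + Y*(-2 + Y²) (W(Y) = (-2 + Y*Y)*Y + √Y = (-2 + Y²)*Y + √Y = Y*(-2 + Y²) + √Y = √Y + Y*(-2 + Y²))
-137*√(W(9) + 203) + 241 = -137*√((√9 + 9*(-2 + 9²)) + 203) + 241 = -137*√((3 + 9*(-2 + 81)) + 203) + 241 = -137*√((3 + 9*79) + 203) + 241 = -137*√((3 + 711) + 203) + 241 = -137*√(714 + 203) + 241 = -137*√917 + 241 = 241 - 137*√917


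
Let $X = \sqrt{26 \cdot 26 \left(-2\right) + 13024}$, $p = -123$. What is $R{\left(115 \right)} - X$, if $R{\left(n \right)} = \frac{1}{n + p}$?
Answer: $- \frac{1}{8} - 2 \sqrt{2918} \approx -108.16$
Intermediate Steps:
$R{\left(n \right)} = \frac{1}{-123 + n}$ ($R{\left(n \right)} = \frac{1}{n - 123} = \frac{1}{-123 + n}$)
$X = 2 \sqrt{2918}$ ($X = \sqrt{676 \left(-2\right) + 13024} = \sqrt{-1352 + 13024} = \sqrt{11672} = 2 \sqrt{2918} \approx 108.04$)
$R{\left(115 \right)} - X = \frac{1}{-123 + 115} - 2 \sqrt{2918} = \frac{1}{-8} - 2 \sqrt{2918} = - \frac{1}{8} - 2 \sqrt{2918}$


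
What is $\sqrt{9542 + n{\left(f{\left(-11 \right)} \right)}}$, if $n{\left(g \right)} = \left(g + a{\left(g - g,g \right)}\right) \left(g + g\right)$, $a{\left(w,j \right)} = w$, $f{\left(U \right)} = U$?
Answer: $2 \sqrt{2446} \approx 98.914$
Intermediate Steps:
$n{\left(g \right)} = 2 g^{2}$ ($n{\left(g \right)} = \left(g + \left(g - g\right)\right) \left(g + g\right) = \left(g + 0\right) 2 g = g 2 g = 2 g^{2}$)
$\sqrt{9542 + n{\left(f{\left(-11 \right)} \right)}} = \sqrt{9542 + 2 \left(-11\right)^{2}} = \sqrt{9542 + 2 \cdot 121} = \sqrt{9542 + 242} = \sqrt{9784} = 2 \sqrt{2446}$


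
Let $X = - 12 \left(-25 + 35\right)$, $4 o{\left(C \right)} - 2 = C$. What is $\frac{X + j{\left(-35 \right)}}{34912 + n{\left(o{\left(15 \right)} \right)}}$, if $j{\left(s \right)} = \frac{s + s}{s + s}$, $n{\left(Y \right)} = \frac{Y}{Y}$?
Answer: $- \frac{119}{34913} \approx -0.0034085$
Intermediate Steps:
$o{\left(C \right)} = \frac{1}{2} + \frac{C}{4}$
$X = -120$ ($X = \left(-12\right) 10 = -120$)
$n{\left(Y \right)} = 1$
$j{\left(s \right)} = 1$ ($j{\left(s \right)} = \frac{2 s}{2 s} = 2 s \frac{1}{2 s} = 1$)
$\frac{X + j{\left(-35 \right)}}{34912 + n{\left(o{\left(15 \right)} \right)}} = \frac{-120 + 1}{34912 + 1} = - \frac{119}{34913}$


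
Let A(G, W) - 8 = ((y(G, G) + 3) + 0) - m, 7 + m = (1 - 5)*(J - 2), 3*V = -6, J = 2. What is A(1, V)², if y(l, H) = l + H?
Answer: 400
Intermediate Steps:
y(l, H) = H + l
V = -2 (V = (⅓)*(-6) = -2)
m = -7 (m = -7 + (1 - 5)*(2 - 2) = -7 - 4*0 = -7 + 0 = -7)
A(G, W) = 18 + 2*G (A(G, W) = 8 + ((((G + G) + 3) + 0) - 1*(-7)) = 8 + (((2*G + 3) + 0) + 7) = 8 + (((3 + 2*G) + 0) + 7) = 8 + ((3 + 2*G) + 7) = 8 + (10 + 2*G) = 18 + 2*G)
A(1, V)² = (18 + 2*1)² = (18 + 2)² = 20² = 400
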